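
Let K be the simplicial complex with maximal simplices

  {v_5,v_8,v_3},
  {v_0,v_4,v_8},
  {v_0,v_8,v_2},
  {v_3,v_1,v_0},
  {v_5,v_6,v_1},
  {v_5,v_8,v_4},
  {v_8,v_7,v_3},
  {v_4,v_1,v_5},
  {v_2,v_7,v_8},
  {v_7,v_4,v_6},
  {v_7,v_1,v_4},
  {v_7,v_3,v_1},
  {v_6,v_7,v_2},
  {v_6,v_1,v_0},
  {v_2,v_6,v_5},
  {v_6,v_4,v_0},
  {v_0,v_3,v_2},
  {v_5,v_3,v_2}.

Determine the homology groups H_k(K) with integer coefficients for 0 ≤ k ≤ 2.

H_0 ≅ Z,  H_1 ≅ Z ⊕ Z/2,  H_2 = 0.

K has 9 vertices, 27 edges, 18 triangles.
rank ∂_0 = 0, rank ∂_1 = 8 ⇒ b_0 = 9 − 0 − 8 = 1; all invariant factors of ∂_1 are 1 so no torsion. So H_0 ≅ Z.
rank ∂_1 = 8, rank ∂_2 = 18 ⇒ b_1 = 27 − 8 − 18 = 1; ∂_2 has invariant factor(s) [2] giving torsion. So H_1 ≅ Z ⊕ Z/2.
rank ∂_2 = 18, rank ∂_3 = 0 ⇒ b_2 = 18 − 18 − 0 = 0. So H_2 ≅ 0.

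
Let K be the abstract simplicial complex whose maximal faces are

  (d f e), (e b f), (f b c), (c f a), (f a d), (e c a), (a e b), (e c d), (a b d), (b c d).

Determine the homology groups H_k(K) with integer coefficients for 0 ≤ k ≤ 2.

Order the vertices as a < b < c < d < e < f. Listing each simplex with vertices in this order, K has dimension 2 with simplices:

  0-simplices (6): a, b, c, d, e, f
  1-simplices (15): ab, ac, ad, ae, af, bc, bd, be, bf, cd, ce, cf, de, df, ef
  2-simplices (10): abd, abe, ace, acf, adf, bcd, bcf, bef, cde, def

giving chain groups C_0 ≅ Z^6, C_1 ≅ Z^15, C_2 ≅ Z^10.

The boundary map ∂_1: C_1 → C_0 sends each edge [p,q] (with p < q) to q − p. For instance
  ∂ad = d − a.
This gives a 6×15 integer matrix of rank 5; reducing to Smith normal form yields diagonal entries (1,1,1,1,1).

The boundary map ∂_2: C_2 → C_1 acts by ∂[p,q,r] = [q,r] − [p,r] + [p,q]. For instance
  ∂ace = ce − ae + ac,
  ∂abd = bd − ad + ab.
The resulting 15×10 matrix has rank 10, and its Smith normal form has invariant factors (1,1,1,1,1,1,1,1,1,2).

Reading off H_k = ker ∂_k / im ∂_{k+1}:

  H_0: rank C_0 − rank ∂_1 = 6 − 5 = 1, and the invariant factors of ∂_1 are all 1, so H_0 ≅ Z.
  H_1: rank ker ∂_1 − rank ∂_2 = (15 − 5) − 10 = 0, and ∂_2 has invariant factor 2 > 1, so H_1 ≅ Z/2Z.
  H_2: rank ker ∂_2 − rank ∂_3 = (10 − 10) − 0 = 0, and there is no ∂_3, so H_2 ≅ 0.

As a check, the Euler characteristic is 6 − 15 + 10 = 1, which agrees with 1 − 0 + 0 = 1.

H_0 = Z,  H_1 = Z/2Z,  H_2 = 0.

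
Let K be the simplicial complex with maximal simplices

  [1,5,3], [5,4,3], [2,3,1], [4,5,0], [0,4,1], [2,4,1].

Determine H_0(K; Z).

H_0 = Z.

K has 6 vertices, 12 edges, 6 triangles.
rank ∂_0 = 0, rank ∂_1 = 5 ⇒ b_0 = 6 − 0 − 5 = 1; all invariant factors of ∂_1 are 1 so no torsion. So H_0 ≅ Z.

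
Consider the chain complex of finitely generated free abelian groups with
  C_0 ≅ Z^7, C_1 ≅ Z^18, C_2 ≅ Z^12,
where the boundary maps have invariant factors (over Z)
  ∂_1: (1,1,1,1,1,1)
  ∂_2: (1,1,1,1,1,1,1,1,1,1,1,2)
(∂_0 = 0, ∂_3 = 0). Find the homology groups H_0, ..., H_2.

H_0: b_0 = 7 − 0 − 6 = 1; torsion from ∂_1 factors > 1: none. So H_0 ≅ Z.
H_1: b_1 = 18 − 6 − 12 = 0; torsion from ∂_2 factors > 1: [2]. So H_1 ≅ Z/2.
H_2: b_2 = 12 − 12 − 0 = 0; torsion from ∂_3 factors > 1: none. So H_2 ≅ 0.

H_0 ≅ Z,  H_1 ≅ Z/2,  H_2 = 0.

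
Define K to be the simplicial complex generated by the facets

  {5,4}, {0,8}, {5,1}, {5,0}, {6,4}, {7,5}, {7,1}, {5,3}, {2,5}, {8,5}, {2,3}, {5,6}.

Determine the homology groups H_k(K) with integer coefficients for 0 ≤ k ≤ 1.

K has 9 vertices, 12 edges.
rank ∂_0 = 0, rank ∂_1 = 8 ⇒ b_0 = 9 − 0 − 8 = 1; all invariant factors of ∂_1 are 1 so no torsion. So H_0 ≅ Z.
rank ∂_1 = 8, rank ∂_2 = 0 ⇒ b_1 = 12 − 8 − 0 = 4. So H_1 ≅ Z^4.

H_0 = Z,  H_1 = Z^4.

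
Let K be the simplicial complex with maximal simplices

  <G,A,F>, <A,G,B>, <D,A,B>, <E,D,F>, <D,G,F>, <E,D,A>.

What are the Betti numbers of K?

K has 6 vertices, 12 edges, 6 triangles.
rank ∂_0 = 0, rank ∂_1 = 5 ⇒ b_0 = 6 − 0 − 5 = 1; all invariant factors of ∂_1 are 1 so no torsion. So H_0 ≅ Z.
rank ∂_1 = 5, rank ∂_2 = 6 ⇒ b_1 = 12 − 5 − 6 = 1; all invariant factors of ∂_2 are 1 so no torsion. So H_1 ≅ Z.
rank ∂_2 = 6, rank ∂_3 = 0 ⇒ b_2 = 6 − 6 − 0 = 0. So H_2 ≅ 0.

b_0 = 1, b_1 = 1, b_2 = 0.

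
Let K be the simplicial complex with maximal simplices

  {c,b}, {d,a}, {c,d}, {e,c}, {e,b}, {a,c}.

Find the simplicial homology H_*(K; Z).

Fix the vertex order a < b < c < d < e and write every simplex with vertices in increasing order. Then dim K = 1 and the simplices of K are:

  0-simplices (5): a, b, c, d, e
  1-simplices (6): ac, ad, bc, be, cd, ce

giving chain groups C_0 ≅ Z^5, C_1 ≅ Z^6.

The boundary map ∂_1: C_1 → C_0 maps an edge to its endpoints' difference, ∂[p,q] = q − p. For instance
  ∂cd = d − c.
As a 5×6 matrix over Z this has rank 4, with invariant factors (1,1,1,1).

Now H_k = ker ∂_k / im ∂_{k+1}, so:

  H_0: rank C_0 − rank ∂_1 = 5 − 4 = 1, and the invariant factors of ∂_1 are all 1, so H_0 = Z.
  H_1: rank ker ∂_1 − rank ∂_2 = (6 − 4) − 0 = 2, and there is no ∂_2, so H_1 = Z^2.

H_0 ≅ Z,  H_1 ≅ Z^2.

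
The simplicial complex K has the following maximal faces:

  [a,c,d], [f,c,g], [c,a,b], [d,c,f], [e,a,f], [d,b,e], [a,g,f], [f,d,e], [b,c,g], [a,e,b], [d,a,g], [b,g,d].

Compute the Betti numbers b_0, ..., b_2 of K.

b_0 = 1, b_1 = 0, b_2 = 0.

Fix the vertex order a < b < c < d < e < f < g and write every simplex with vertices in increasing order. Then dim K = 2 and the simplices of K are:

  0-simplices (7): a, b, c, d, e, f, g
  1-simplices (18): ab, ac, ad, ae, af, ag, bc, bd, be, bg, cd, cf, cg, de, df, dg, ef, fg
  2-simplices (12): abc, abe, acd, adg, aef, afg, bcg, bde, bdg, cdf, cfg, def

giving chain groups C_0 ≅ Z^7, C_1 ≅ Z^18, C_2 ≅ Z^12.

The boundary map ∂_1: C_1 → C_0 maps an edge to its endpoints' difference, ∂[p,q] = q − p.
As a 7×18 matrix over Z this has rank 6, with invariant factors (1,1,1,1,1,1).

Boundary ∂_2: C_2 → C_1 acts by ∂[p,q,r] = [q,r] − [p,r] + [p,q]. For instance
  ∂cfg = fg − cg + cf,
  ∂aef = ef − af + ae.
As a 18×12 matrix over Z this has rank 12, with invariant factors (1,1,1,1,1,1,1,1,1,1,1,2).

Computing H_k = (kernel of ∂_k) / (image of ∂_{k+1}):

  H_0: rank C_0 − rank ∂_1 = 7 − 6 = 1, and the invariant factors of ∂_1 are all 1, so H_0 = Z.
  H_1: rank ker ∂_1 − rank ∂_2 = (18 − 6) − 12 = 0, and ∂_2 has invariant factor 2 > 1, so H_1 = Z/2.
  H_2: rank ker ∂_2 − rank ∂_3 = (12 − 12) − 0 = 0, and there is no ∂_3, so H_2 = 0.

(K is a triangulation of the real projective plane RP^2.)

Hence the Betti numbers are b_0 = 1, b_1 = 0, b_2 = 0.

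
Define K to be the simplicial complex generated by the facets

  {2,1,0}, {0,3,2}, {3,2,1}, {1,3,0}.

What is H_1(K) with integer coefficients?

We work with the vertex ordering 0 < 1 < 2 < 3. The simplices of K, each written with vertices in increasing order, are:

  0-simplices (4): [0], [1], [2], [3]
  1-simplices (6): [0,1], [0,2], [0,3], [1,2], [1,3], [2,3]
  2-simplices (4): [0,1,2], [0,1,3], [0,2,3], [1,2,3]

giving chain groups C_0 ≅ Z^4, C_1 ≅ Z^6, C_2 ≅ Z^4.

∂_1: C_1 → C_0 maps an edge to its endpoints' difference, ∂[p,q] = q − p. For instance
  ∂[2,3] = [3] − [2].
The resulting 4×6 matrix has rank 3, and its Smith normal form has invariant factors (1,1,1).

Boundary ∂_2: C_2 → C_1 maps a triangle to the signed sum of its edges. For instance
  ∂[0,1,3] = [1,3] − [0,3] + [0,1],
  ∂[1,2,3] = [2,3] − [1,3] + [1,2].
As a 6×4 matrix over Z this has rank 3, with invariant factors (1,1,1).

Computing H_k = (kernel of ∂_k) / (image of ∂_{k+1}):

  H_1: rank ker ∂_1 − rank ∂_2 = (6 − 3) − 3 = 0, and the invariant factors of ∂_2 are all 1, so H_1 ≅ 0.

H_1 = 0.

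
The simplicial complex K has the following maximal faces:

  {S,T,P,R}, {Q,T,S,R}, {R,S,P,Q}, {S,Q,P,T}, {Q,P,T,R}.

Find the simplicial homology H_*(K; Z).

H_0 = Z,  H_1 = 0,  H_2 = 0,  H_3 = Z.

We work with the vertex ordering P < Q < R < S < T. The simplices of K, each written with vertices in increasing order, are:

  0-simplices (5): P, Q, R, S, T
  1-simplices (10): PQ, PR, PS, PT, QR, QS, QT, RS, RT, ST
  2-simplices (10): PQR, PQS, PQT, PRS, PRT, PST, QRS, QRT, QST, RST
  3-simplices (5): PQRS, PQRT, PQST, PRST, QRST

giving chain groups C_0 ≅ Z^5, C_1 ≅ Z^10, C_2 ≅ Z^10, C_3 ≅ Z^5.

The boundary map ∂_1: C_1 → C_0 sends each edge [p,q] (with p < q) to q − p.
As a 5×10 matrix over Z this has rank 4, with invariant factors (1,1,1,1).

Boundary ∂_2: C_2 → C_1 sends each 2-simplex [p,q,r] to [q,r] − [p,r] + [p,q]. For instance
  ∂QRT = RT − QT + QR,
  ∂QRS = RS − QS + QR.
The resulting 10×10 matrix has rank 6, and its Smith normal form has invariant factors (1,1,1,1,1,1).

The boundary map ∂_3: C_3 → C_2 sends each 3-simplex σ to the alternating sum Σ_i (−1)^i (σ with its i-th vertex removed). For instance
  ∂PQRT = QRT − PRT + PQT − PQR,
  ∂PQRS = QRS − PRS + PQS − PQR.
This gives a 10×5 integer matrix of rank 4; reducing to Smith normal form yields diagonal entries (1,1,1,1).

Now H_k = ker ∂_k / im ∂_{k+1}, so:

  H_0: rank C_0 − rank ∂_1 = 5 − 4 = 1, and the invariant factors of ∂_1 are all 1, so H_0 ≅ Z.
  H_1: rank ker ∂_1 − rank ∂_2 = (10 − 4) − 6 = 0, and the invariant factors of ∂_2 are all 1, so H_1 ≅ 0.
  H_2: rank ker ∂_2 − rank ∂_3 = (10 − 6) − 4 = 0, and the invariant factors of ∂_3 are all 1, so H_2 ≅ 0.
  H_3: rank ker ∂_3 − rank ∂_4 = (5 − 4) − 0 = 1, and there is no ∂_4, so H_3 ≅ Z.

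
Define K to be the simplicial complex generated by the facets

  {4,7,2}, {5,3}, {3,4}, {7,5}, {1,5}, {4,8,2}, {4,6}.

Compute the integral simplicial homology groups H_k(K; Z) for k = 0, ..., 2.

Take the total order 1 < 2 < 3 < 4 < 5 < 6 < 7 < 8 on the vertex set. Then K (dimension 2) consists of the simplices:

  0-simplices (8): [1], [2], [3], [4], [5], [6], [7], [8]
  1-simplices (10): [1,5], [2,4], [2,7], [2,8], [3,4], [3,5], [4,6], [4,7], [4,8], [5,7]
  2-simplices (2): [2,4,7], [2,4,8]

Hence C_0 ≅ Z^8, C_1 ≅ Z^10, C_2 ≅ Z^2.

The boundary map ∂_1: C_1 → C_0 maps an edge to its endpoints' difference, ∂[p,q] = q − p.
This gives a 8×10 integer matrix of rank 7; reducing to Smith normal form yields diagonal entries (1,1,1,1,1,1,1).

The boundary map ∂_2: C_2 → C_1 sends each 2-simplex [p,q,r] to [q,r] − [p,r] + [p,q]. For instance
  ∂[2,4,7] = [4,7] − [2,7] + [2,4],
  ∂[2,4,8] = [4,8] − [2,8] + [2,4].
The 10×2 boundary matrix has rank 2 and Smith normal form diag(1,1).

Computing H_k = (kernel of ∂_k) / (image of ∂_{k+1}):

  H_0: rank C_0 − rank ∂_1 = 8 − 7 = 1, and the invariant factors of ∂_1 are all 1, so H_0 = Z.
  H_1: rank ker ∂_1 − rank ∂_2 = (10 − 7) − 2 = 1, and the invariant factors of ∂_2 are all 1, so H_1 = Z.
  H_2: rank ker ∂_2 − rank ∂_3 = (2 − 2) − 0 = 0, and there is no ∂_3, so H_2 = 0.

H_0 = Z,  H_1 = Z,  H_2 = 0.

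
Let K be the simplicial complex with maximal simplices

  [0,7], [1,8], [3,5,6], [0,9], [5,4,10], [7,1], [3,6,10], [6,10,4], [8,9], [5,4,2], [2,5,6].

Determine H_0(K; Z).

H_0 ≅ Z^2.

We work with the vertex ordering 0 < 1 < 2 < 3 < 4 < 5 < 6 < 7 < 8 < 9 < 10. The simplices of K, each written with vertices in increasing order, are:

  0-simplices (11): [0], [1], [2], [3], [4], [5], [6], [7], [8], [9], [10]
  1-simplices (17): [0,7], [0,9], [1,7], [1,8], [2,4], [2,5], [2,6], [3,5], [3,6], [3,10], [4,5], [4,6], [4,10], [5,6], [5,10], [6,10], [8,9]
  2-simplices (6): [2,4,5], [2,5,6], [3,5,6], [3,6,10], [4,5,10], [4,6,10]

giving chain groups C_0 ≅ Z^11, C_1 ≅ Z^17, C_2 ≅ Z^6.

The boundary map ∂_1: C_1 → C_0 maps an edge to its endpoints' difference, ∂[p,q] = q − p.
The 11×17 boundary matrix has rank 9 and Smith normal form diag(1,1,1,1,1,1,1,1,1).

∂_2: C_2 → C_1 acts by ∂[p,q,r] = [q,r] − [p,r] + [p,q]. For instance
  ∂[2,5,6] = [5,6] − [2,6] + [2,5],
  ∂[3,6,10] = [6,10] − [3,10] + [3,6].
As a 17×6 matrix over Z this has rank 6, with invariant factors (1,1,1,1,1,1).

Reading off H_k = ker ∂_k / im ∂_{k+1}:

  H_0: rank C_0 − rank ∂_1 = 11 − 9 = 2, and the invariant factors of ∂_1 are all 1, so H_0 ≅ Z^2.

(K is a triangulation of the disjoint union of the circle S^1 and the cylinder S^1 x I.)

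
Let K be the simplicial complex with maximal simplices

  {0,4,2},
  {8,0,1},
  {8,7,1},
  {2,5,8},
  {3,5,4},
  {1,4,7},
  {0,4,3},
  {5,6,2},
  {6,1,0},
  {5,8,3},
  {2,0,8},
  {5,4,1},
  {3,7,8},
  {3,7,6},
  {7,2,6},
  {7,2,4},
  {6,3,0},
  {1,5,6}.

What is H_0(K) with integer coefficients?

H_0 ≅ Z.

Order the vertices as 0 < 1 < 2 < 3 < 4 < 5 < 6 < 7 < 8. Listing each simplex with vertices in this order, K has dimension 2 with simplices:

  0-simplices (9): [0], [1], [2], [3], [4], [5], [6], [7], [8]
  1-simplices (27): (27 of them)
  2-simplices (18): [0,1,6], [0,1,8], [0,2,4], [0,2,8], [0,3,4], [0,3,6], [1,4,5], [1,4,7], [1,5,6], [1,7,8], [2,4,7], [2,5,6], [2,5,8], [2,6,7], [3,4,5], [3,5,8], [3,6,7], [3,7,8]

Hence C_0 ≅ Z^9, C_1 ≅ Z^27, C_2 ≅ Z^18.

∂_1: C_1 → C_0 is given by ∂[p,q] = [q] − [p].
As a 9×27 matrix over Z this has rank 8, with invariant factors (1,1,1,1,1,1,1,1).

The boundary map ∂_2: C_2 → C_1 acts by ∂[p,q,r] = [q,r] − [p,r] + [p,q]. For instance
  ∂[0,1,8] = [1,8] − [0,8] + [0,1],
  ∂[0,2,8] = [2,8] − [0,8] + [0,2].
This gives a 27×18 integer matrix of rank 17; reducing to Smith normal form yields diagonal entries (1,1,1,1,1,1,1,1,1,1,1,1,1,1,1,1,1).

Now H_k = ker ∂_k / im ∂_{k+1}, so:

  H_0: rank C_0 − rank ∂_1 = 9 − 8 = 1, and the invariant factors of ∂_1 are all 1, so H_0 ≅ Z.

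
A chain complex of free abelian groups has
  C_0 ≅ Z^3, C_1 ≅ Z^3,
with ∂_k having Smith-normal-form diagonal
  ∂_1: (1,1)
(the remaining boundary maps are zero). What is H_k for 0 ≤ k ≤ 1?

H_0 = Z,  H_1 = Z.

H_0: b_0 = 3 − 0 − 2 = 1; torsion from ∂_1 factors > 1: none. So H_0 = Z.
H_1: b_1 = 3 − 2 − 0 = 1; torsion from ∂_2 factors > 1: none. So H_1 = Z.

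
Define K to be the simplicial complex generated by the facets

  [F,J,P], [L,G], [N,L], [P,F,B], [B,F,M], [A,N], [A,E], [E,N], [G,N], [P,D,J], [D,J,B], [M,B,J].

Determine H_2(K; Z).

H_2 = 0.

We work with the vertex ordering A < B < D < E < F < G < J < L < M < N < P. The simplices of K, each written with vertices in increasing order, are:

  0-simplices (11): A, B, D, E, F, G, J, L, M, N, P
  1-simplices (18): AE, AN, BD, BF, BJ, BM, BP, DJ, DP, EN, FJ, FM, FP, GL, GN, JM, JP, LN
  2-simplices (6): BDJ, BFM, BFP, BJM, DJP, FJP

so the chain groups are C_0 ≅ Z^11, C_1 ≅ Z^18, C_2 ≅ Z^6.

Boundary ∂_1: C_1 → C_0 is given by ∂[p,q] = [q] − [p].
As a 11×18 matrix over Z this has rank 9, with invariant factors (1,1,1,1,1,1,1,1,1).

∂_2: C_2 → C_1 acts by ∂[p,q,r] = [q,r] − [p,r] + [p,q]. For instance
  ∂FJP = JP − FP + FJ,
  ∂BJM = JM − BM + BJ.
The 18×6 boundary matrix has rank 6 and Smith normal form diag(1,1,1,1,1,1).

Computing H_k = (kernel of ∂_k) / (image of ∂_{k+1}):

  H_2: rank ker ∂_2 − rank ∂_3 = (6 − 6) − 0 = 0, and there is no ∂_3, so H_2 = 0.

(K is a triangulation of the disjoint union of a wedge of 2 circles and the cylinder S^1 x I.)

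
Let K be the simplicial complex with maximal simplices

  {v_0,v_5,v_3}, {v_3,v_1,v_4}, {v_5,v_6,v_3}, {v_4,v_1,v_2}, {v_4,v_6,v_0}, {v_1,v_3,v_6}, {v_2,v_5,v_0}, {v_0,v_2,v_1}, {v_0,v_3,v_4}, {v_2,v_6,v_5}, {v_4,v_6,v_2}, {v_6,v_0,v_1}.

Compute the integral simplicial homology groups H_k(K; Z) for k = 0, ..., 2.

H_0 = Z,  H_1 = Z/2,  H_2 = 0.

Order the vertices as v_0 < v_1 < v_2 < v_3 < v_4 < v_5 < v_6. Listing each simplex with vertices in this order, K has dimension 2 with simplices:

  0-simplices (7): [v_0], [v_1], [v_2], [v_3], [v_4], [v_5], [v_6]
  1-simplices (18): (18 of them)
  2-simplices (12): (12 of them)

Hence C_0 ≅ Z^7, C_1 ≅ Z^18, C_2 ≅ Z^12.

∂_1: C_1 → C_0 sends each edge [p,q] (with p < q) to q − p. For instance
  ∂[v_0,v_5] = [v_5] − [v_0].
This gives a 7×18 integer matrix of rank 6; reducing to Smith normal form yields diagonal entries (1,1,1,1,1,1).

Boundary ∂_2: C_2 → C_1 sends each 2-simplex [p,q,r] to [q,r] − [p,r] + [p,q]. For instance
  ∂[v_0,v_2,v_5] = [v_2,v_5] − [v_0,v_5] + [v_0,v_2],
  ∂[v_0,v_3,v_5] = [v_3,v_5] − [v_0,v_5] + [v_0,v_3].
As a 18×12 matrix over Z this has rank 12, with invariant factors (1,1,1,1,1,1,1,1,1,1,1,2).

From H_k ≅ ker(∂_k) / im(∂_{k+1}) we obtain:

  H_0: rank C_0 − rank ∂_1 = 7 − 6 = 1, and the invariant factors of ∂_1 are all 1, so H_0 ≅ Z.
  H_1: rank ker ∂_1 − rank ∂_2 = (18 − 6) − 12 = 0, and ∂_2 has invariant factor 2 > 1, so H_1 ≅ Z/2.
  H_2: rank ker ∂_2 − rank ∂_3 = (12 − 12) − 0 = 0, and there is no ∂_3, so H_2 ≅ 0.

As a check, the Euler characteristic is 7 − 18 + 12 = 1, which agrees with 1 − 0 + 0 = 1.
(K is a triangulation of the real projective plane RP^2.)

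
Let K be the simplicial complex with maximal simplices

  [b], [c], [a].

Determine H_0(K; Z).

Order the vertices as a < b < c. Listing each simplex with vertices in this order, K has dimension 0 with simplices:

  0-simplices (3): a, b, c

Hence C_0 ≅ Z^3.

Reading off H_k = ker ∂_k / im ∂_{k+1}:

  H_0: rank C_0 − rank ∂_1 = 3 − 0 = 3, and there is no ∂_1, so H_0 = Z^3.

H_0 ≅ Z^3.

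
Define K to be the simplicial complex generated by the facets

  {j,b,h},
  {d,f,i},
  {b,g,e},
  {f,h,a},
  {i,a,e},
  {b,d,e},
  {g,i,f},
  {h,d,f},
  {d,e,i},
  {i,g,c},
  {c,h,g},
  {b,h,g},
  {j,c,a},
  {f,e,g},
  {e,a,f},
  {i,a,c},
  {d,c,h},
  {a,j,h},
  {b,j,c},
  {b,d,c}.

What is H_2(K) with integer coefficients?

Order the vertices as a < b < c < d < e < f < g < h < i < j. Listing each simplex with vertices in this order, K has dimension 2 with simplices:

  0-simplices (10): a, b, c, d, e, f, g, h, i, j
  1-simplices (30): ac, ae, af, ah, ai, aj, bc, bd, be, bg, bh, bj, cd, cg, ch, ci, cj, de, df, dh, di, ef, eg, ei, fg, fh, fi, gh, gi, hj
  2-simplices (20): aci, acj, aef, aei, afh, ahj, bcd, bcj, bde, beg, bgh, bhj, cdh, cgh, cgi, dei, dfh, dfi, efg, fgi

so the chain groups are C_0 ≅ Z^10, C_1 ≅ Z^30, C_2 ≅ Z^20.

The boundary map ∂_1: C_1 → C_0 is given by ∂[p,q] = [q] − [p].
The 10×30 boundary matrix has rank 9 and Smith normal form diag(1,1,1,1,1,1,1,1,1).

The boundary map ∂_2: C_2 → C_1 maps a triangle to the signed sum of its edges. For instance
  ∂dfi = fi − di + df,
  ∂cgh = gh − ch + cg.
The 30×20 boundary matrix has rank 20 and Smith normal form diag(1,1,1,1,1,1,1,1,1,1,1,1,1,1,1,1,1,1,1,2).

From H_k ≅ ker(∂_k) / im(∂_{k+1}) we obtain:

  H_2: rank ker ∂_2 − rank ∂_3 = (20 − 20) − 0 = 0, and there is no ∂_3, so H_2 ≅ 0.

H_2 ≅ 0.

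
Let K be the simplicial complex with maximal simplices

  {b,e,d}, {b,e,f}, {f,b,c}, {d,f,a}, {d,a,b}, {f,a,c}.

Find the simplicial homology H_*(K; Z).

We work with the vertex ordering a < b < c < d < e < f. The simplices of K, each written with vertices in increasing order, are:

  0-simplices (6): a, b, c, d, e, f
  1-simplices (12): ab, ac, ad, af, bc, bd, be, bf, cf, de, df, ef
  2-simplices (6): abd, acf, adf, bcf, bde, bef

Hence C_0 ≅ Z^6, C_1 ≅ Z^12, C_2 ≅ Z^6.

The boundary map ∂_1: C_1 → C_0 is given by ∂[p,q] = [q] − [p].
The resulting 6×12 matrix has rank 5, and its Smith normal form has invariant factors (1,1,1,1,1).

∂_2: C_2 → C_1 acts by ∂[p,q,r] = [q,r] − [p,r] + [p,q]. For instance
  ∂adf = df − af + ad,
  ∂bde = de − be + bd.
The 12×6 boundary matrix has rank 6 and Smith normal form diag(1,1,1,1,1,1).

Computing H_k = (kernel of ∂_k) / (image of ∂_{k+1}):

  H_0: rank C_0 − rank ∂_1 = 6 − 5 = 1, and the invariant factors of ∂_1 are all 1, so H_0 ≅ Z.
  H_1: rank ker ∂_1 − rank ∂_2 = (12 − 5) − 6 = 1, and the invariant factors of ∂_2 are all 1, so H_1 ≅ Z.
  H_2: rank ker ∂_2 − rank ∂_3 = (6 − 6) − 0 = 0, and there is no ∂_3, so H_2 ≅ 0.

(K is a triangulation of the cylinder S^1 x I.)

H_0 ≅ Z,  H_1 ≅ Z,  H_2 = 0.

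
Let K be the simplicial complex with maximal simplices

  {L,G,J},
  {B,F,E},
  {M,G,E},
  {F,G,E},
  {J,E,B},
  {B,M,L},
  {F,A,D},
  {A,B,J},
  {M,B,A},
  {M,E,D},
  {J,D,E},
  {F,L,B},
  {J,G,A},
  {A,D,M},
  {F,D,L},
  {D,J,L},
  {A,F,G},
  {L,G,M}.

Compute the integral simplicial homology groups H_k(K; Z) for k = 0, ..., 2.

H_0 ≅ Z,  H_1 ≅ Z^2,  H_2 ≅ Z.

Order the vertices as A < B < D < E < F < G < J < L < M. Listing each simplex with vertices in this order, K has dimension 2 with simplices:

  0-simplices (9): A, B, D, E, F, G, J, L, M
  1-simplices (27): AB, AD, AF, AG, AJ, AM, BE, BF, BJ, BL, BM, DE, DF, DJ, DL, DM, EF, EG, EJ, EM, FG, FL, GJ, GL, GM, JL, LM
  2-simplices (18): ABJ, ABM, ADF, ADM, AFG, AGJ, BEF, BEJ, BFL, BLM, DEJ, DEM, DFL, DJL, EFG, EGM, GJL, GLM

so the chain groups are C_0 ≅ Z^9, C_1 ≅ Z^27, C_2 ≅ Z^18.

The boundary map ∂_1: C_1 → C_0 maps an edge to its endpoints' difference, ∂[p,q] = q − p.
The 9×27 boundary matrix has rank 8 and Smith normal form diag(1,1,1,1,1,1,1,1).

The boundary map ∂_2: C_2 → C_1 acts by ∂[p,q,r] = [q,r] − [p,r] + [p,q]. For instance
  ∂DJL = JL − DL + DJ,
  ∂EFG = FG − EG + EF.
As a 27×18 matrix over Z this has rank 17, with invariant factors (1,1,1,1,1,1,1,1,1,1,1,1,1,1,1,1,1).

Computing H_k = (kernel of ∂_k) / (image of ∂_{k+1}):

  H_0: rank C_0 − rank ∂_1 = 9 − 8 = 1, and the invariant factors of ∂_1 are all 1, so H_0 ≅ Z.
  H_1: rank ker ∂_1 − rank ∂_2 = (27 − 8) − 17 = 2, and the invariant factors of ∂_2 are all 1, so H_1 ≅ Z^2.
  H_2: rank ker ∂_2 − rank ∂_3 = (18 − 17) − 0 = 1, and there is no ∂_3, so H_2 ≅ Z.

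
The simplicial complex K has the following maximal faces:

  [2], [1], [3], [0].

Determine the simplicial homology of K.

H_0 ≅ Z^4.

Order the vertices as 0 < 1 < 2 < 3. Listing each simplex with vertices in this order, K has dimension 0 with simplices:

  0-simplices (4): [0], [1], [2], [3]

giving chain groups C_0 ≅ Z^4.

From H_k ≅ ker(∂_k) / im(∂_{k+1}) we obtain:

  H_0: rank C_0 − rank ∂_1 = 4 − 0 = 4, and there is no ∂_1, so H_0 = Z^4.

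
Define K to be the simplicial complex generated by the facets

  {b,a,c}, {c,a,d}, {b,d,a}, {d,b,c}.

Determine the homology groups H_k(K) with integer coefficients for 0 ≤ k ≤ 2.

H_0 = Z,  H_1 = 0,  H_2 = Z.

Fix the vertex order a < b < c < d and write every simplex with vertices in increasing order. Then dim K = 2 and the simplices of K are:

  0-simplices (4): a, b, c, d
  1-simplices (6): ab, ac, ad, bc, bd, cd
  2-simplices (4): abc, abd, acd, bcd

Hence C_0 ≅ Z^4, C_1 ≅ Z^6, C_2 ≅ Z^4.

The boundary map ∂_1: C_1 → C_0 sends each edge [p,q] (with p < q) to q − p. For instance
  ∂bd = d − b.
The 4×6 boundary matrix has rank 3 and Smith normal form diag(1,1,1).

The boundary map ∂_2: C_2 → C_1 acts by ∂[p,q,r] = [q,r] − [p,r] + [p,q]. For instance
  ∂acd = cd − ad + ac,
  ∂bcd = cd − bd + bc.
The 6×4 boundary matrix has rank 3 and Smith normal form diag(1,1,1).

Now H_k = ker ∂_k / im ∂_{k+1}, so:

  H_0: rank C_0 − rank ∂_1 = 4 − 3 = 1, and the invariant factors of ∂_1 are all 1, so H_0 ≅ Z.
  H_1: rank ker ∂_1 − rank ∂_2 = (6 − 3) − 3 = 0, and the invariant factors of ∂_2 are all 1, so H_1 ≅ 0.
  H_2: rank ker ∂_2 − rank ∂_3 = (4 − 3) − 0 = 1, and there is no ∂_3, so H_2 ≅ Z.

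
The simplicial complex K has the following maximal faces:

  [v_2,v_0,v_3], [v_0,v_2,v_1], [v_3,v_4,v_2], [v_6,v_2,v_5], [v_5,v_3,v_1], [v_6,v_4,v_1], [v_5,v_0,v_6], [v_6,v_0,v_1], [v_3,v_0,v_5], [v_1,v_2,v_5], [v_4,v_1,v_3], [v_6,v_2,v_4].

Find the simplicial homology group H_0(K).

We work with the vertex ordering v_0 < v_1 < v_2 < v_3 < v_4 < v_5 < v_6. The simplices of K, each written with vertices in increasing order, are:

  0-simplices (7): [v_0], [v_1], [v_2], [v_3], [v_4], [v_5], [v_6]
  1-simplices (18): (18 of them)
  2-simplices (12): (12 of them)

Hence C_0 ≅ Z^7, C_1 ≅ Z^18, C_2 ≅ Z^12.

∂_1: C_1 → C_0 maps an edge to its endpoints' difference, ∂[p,q] = q − p.
The 7×18 boundary matrix has rank 6 and Smith normal form diag(1,1,1,1,1,1).

∂_2: C_2 → C_1 maps a triangle to the signed sum of its edges. For instance
  ∂[v_2,v_5,v_6] = [v_5,v_6] − [v_2,v_6] + [v_2,v_5],
  ∂[v_1,v_4,v_6] = [v_4,v_6] − [v_1,v_6] + [v_1,v_4].
As a 18×12 matrix over Z this has rank 12, with invariant factors (1,1,1,1,1,1,1,1,1,1,1,2).

Reading off H_k = ker ∂_k / im ∂_{k+1}:

  H_0: rank C_0 − rank ∂_1 = 7 − 6 = 1, and the invariant factors of ∂_1 are all 1, so H_0 = Z.

H_0 ≅ Z.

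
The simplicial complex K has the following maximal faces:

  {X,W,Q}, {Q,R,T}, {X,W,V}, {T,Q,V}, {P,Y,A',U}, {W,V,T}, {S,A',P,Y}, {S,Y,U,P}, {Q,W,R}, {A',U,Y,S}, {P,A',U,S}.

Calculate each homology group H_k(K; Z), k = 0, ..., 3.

K has 11 vertices, 22 edges, 16 triangles, 5 3-simplices.
rank ∂_0 = 0, rank ∂_1 = 9 ⇒ b_0 = 11 − 0 − 9 = 2; all invariant factors of ∂_1 are 1 so no torsion. So H_0 = Z^2.
rank ∂_1 = 9, rank ∂_2 = 12 ⇒ b_1 = 22 − 9 − 12 = 1; all invariant factors of ∂_2 are 1 so no torsion. So H_1 = Z.
rank ∂_2 = 12, rank ∂_3 = 4 ⇒ b_2 = 16 − 12 − 4 = 0; all invariant factors of ∂_3 are 1 so no torsion. So H_2 = 0.
rank ∂_3 = 4, rank ∂_4 = 0 ⇒ b_3 = 5 − 4 − 0 = 1. So H_3 = Z.

H_0 = Z^2,  H_1 = Z,  H_2 = 0,  H_3 = Z.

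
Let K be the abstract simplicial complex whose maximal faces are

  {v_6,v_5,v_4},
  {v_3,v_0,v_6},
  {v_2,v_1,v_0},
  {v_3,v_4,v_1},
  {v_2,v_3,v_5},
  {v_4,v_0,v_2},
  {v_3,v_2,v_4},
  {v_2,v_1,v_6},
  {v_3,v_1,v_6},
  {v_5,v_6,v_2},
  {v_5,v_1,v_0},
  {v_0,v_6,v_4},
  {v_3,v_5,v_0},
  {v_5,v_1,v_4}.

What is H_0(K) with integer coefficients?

H_0 = Z.

Fix the vertex order v_0 < v_1 < v_2 < v_3 < v_4 < v_5 < v_6 and write every simplex with vertices in increasing order. Then dim K = 2 and the simplices of K are:

  0-simplices (7): [v_0], [v_1], [v_2], [v_3], [v_4], [v_5], [v_6]
  1-simplices (21): (21 of them)
  2-simplices (14): (14 of them)

Hence C_0 ≅ Z^7, C_1 ≅ Z^21, C_2 ≅ Z^14.

∂_1: C_1 → C_0 sends each edge [p,q] (with p < q) to q − p. For instance
  ∂[v_4,v_5] = [v_5] − [v_4].
As a 7×21 matrix over Z this has rank 6, with invariant factors (1,1,1,1,1,1).

∂_2: C_2 → C_1 maps a triangle to the signed sum of its edges. For instance
  ∂[v_1,v_3,v_4] = [v_3,v_4] − [v_1,v_4] + [v_1,v_3],
  ∂[v_2,v_3,v_5] = [v_3,v_5] − [v_2,v_5] + [v_2,v_3].
The 21×14 boundary matrix has rank 13 and Smith normal form diag(1,1,1,1,1,1,1,1,1,1,1,1,1).

Computing H_k = (kernel of ∂_k) / (image of ∂_{k+1}):

  H_0: rank C_0 − rank ∂_1 = 7 − 6 = 1, and the invariant factors of ∂_1 are all 1, so H_0 ≅ Z.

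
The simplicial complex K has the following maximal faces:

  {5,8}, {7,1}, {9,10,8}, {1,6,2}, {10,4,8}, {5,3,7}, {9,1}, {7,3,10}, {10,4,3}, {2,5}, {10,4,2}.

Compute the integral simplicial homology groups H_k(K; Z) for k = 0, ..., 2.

H_0 ≅ Z,  H_1 ≅ Z^4,  H_2 = 0.

K has 10 vertices, 20 edges, 7 triangles.
rank ∂_0 = 0, rank ∂_1 = 9 ⇒ b_0 = 10 − 0 − 9 = 1; all invariant factors of ∂_1 are 1 so no torsion. So H_0 ≅ Z.
rank ∂_1 = 9, rank ∂_2 = 7 ⇒ b_1 = 20 − 9 − 7 = 4; all invariant factors of ∂_2 are 1 so no torsion. So H_1 ≅ Z^4.
rank ∂_2 = 7, rank ∂_3 = 0 ⇒ b_2 = 7 − 7 − 0 = 0. So H_2 ≅ 0.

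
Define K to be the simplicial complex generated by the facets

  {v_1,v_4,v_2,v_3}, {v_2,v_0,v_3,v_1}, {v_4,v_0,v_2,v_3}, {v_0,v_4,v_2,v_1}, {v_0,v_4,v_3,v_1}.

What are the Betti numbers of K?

Fix the vertex order v_0 < v_1 < v_2 < v_3 < v_4 and write every simplex with vertices in increasing order. Then dim K = 3 and the simplices of K are:

  0-simplices (5): [v_0], [v_1], [v_2], [v_3], [v_4]
  1-simplices (10): [v_0,v_1], [v_0,v_2], [v_0,v_3], [v_0,v_4], [v_1,v_2], [v_1,v_3], [v_1,v_4], [v_2,v_3], [v_2,v_4], [v_3,v_4]
  2-simplices (10): [v_0,v_1,v_2], [v_0,v_1,v_3], [v_0,v_1,v_4], [v_0,v_2,v_3], [v_0,v_2,v_4], [v_0,v_3,v_4], [v_1,v_2,v_3], [v_1,v_2,v_4], [v_1,v_3,v_4], [v_2,v_3,v_4]
  3-simplices (5): [v_0,v_1,v_2,v_3], [v_0,v_1,v_2,v_4], [v_0,v_1,v_3,v_4], [v_0,v_2,v_3,v_4], [v_1,v_2,v_3,v_4]

Hence C_0 ≅ Z^5, C_1 ≅ Z^10, C_2 ≅ Z^10, C_3 ≅ Z^5.

Boundary ∂_1: C_1 → C_0 is given by ∂[p,q] = [q] − [p].
This gives a 5×10 integer matrix of rank 4; reducing to Smith normal form yields diagonal entries (1,1,1,1).

∂_2: C_2 → C_1 maps a triangle to the signed sum of its edges. For instance
  ∂[v_1,v_2,v_4] = [v_2,v_4] − [v_1,v_4] + [v_1,v_2],
  ∂[v_0,v_3,v_4] = [v_3,v_4] − [v_0,v_4] + [v_0,v_3].
As a 10×10 matrix over Z this has rank 6, with invariant factors (1,1,1,1,1,1).

The boundary map ∂_3: C_3 → C_2 sends each 3-simplex σ to the alternating sum Σ_i (−1)^i (σ with its i-th vertex removed). For instance
  ∂[v_0,v_2,v_3,v_4] = [v_2,v_3,v_4] − [v_0,v_3,v_4] + [v_0,v_2,v_4] − [v_0,v_2,v_3],
  ∂[v_0,v_1,v_2,v_4] = [v_1,v_2,v_4] − [v_0,v_2,v_4] + [v_0,v_1,v_4] − [v_0,v_1,v_2].
This gives a 10×5 integer matrix of rank 4; reducing to Smith normal form yields diagonal entries (1,1,1,1).

Computing H_k = (kernel of ∂_k) / (image of ∂_{k+1}):

  H_0: rank C_0 − rank ∂_1 = 5 − 4 = 1, and the invariant factors of ∂_1 are all 1, so H_0 ≅ Z.
  H_1: rank ker ∂_1 − rank ∂_2 = (10 − 4) − 6 = 0, and the invariant factors of ∂_2 are all 1, so H_1 ≅ 0.
  H_2: rank ker ∂_2 − rank ∂_3 = (10 − 6) − 4 = 0, and the invariant factors of ∂_3 are all 1, so H_2 ≅ 0.
  H_3: rank ker ∂_3 − rank ∂_4 = (5 − 4) − 0 = 1, and there is no ∂_4, so H_3 ≅ Z.

Hence the Betti numbers are b_0 = 1, b_1 = 0, b_2 = 0, b_3 = 1.

b_0 = 1, b_1 = 0, b_2 = 0, b_3 = 1.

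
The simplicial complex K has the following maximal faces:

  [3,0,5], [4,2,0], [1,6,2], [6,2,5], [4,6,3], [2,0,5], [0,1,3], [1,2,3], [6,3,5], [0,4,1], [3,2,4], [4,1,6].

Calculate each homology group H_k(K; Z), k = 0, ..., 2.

K has 7 vertices, 18 edges, 12 triangles.
rank ∂_0 = 0, rank ∂_1 = 6 ⇒ b_0 = 7 − 0 − 6 = 1; all invariant factors of ∂_1 are 1 so no torsion. So H_0 ≅ Z.
rank ∂_1 = 6, rank ∂_2 = 12 ⇒ b_1 = 18 − 6 − 12 = 0; ∂_2 has invariant factor(s) [2] giving torsion. So H_1 ≅ Z_2.
rank ∂_2 = 12, rank ∂_3 = 0 ⇒ b_2 = 12 − 12 − 0 = 0. So H_2 ≅ 0.

H_0 = Z,  H_1 = Z_2,  H_2 = 0.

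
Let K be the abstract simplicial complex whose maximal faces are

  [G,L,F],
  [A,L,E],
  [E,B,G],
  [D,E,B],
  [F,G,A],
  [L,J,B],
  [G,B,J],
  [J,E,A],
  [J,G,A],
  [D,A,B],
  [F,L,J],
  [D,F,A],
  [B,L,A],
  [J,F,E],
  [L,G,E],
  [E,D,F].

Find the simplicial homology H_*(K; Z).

We work with the vertex ordering A < B < D < E < F < G < J < L. The simplices of K, each written with vertices in increasing order, are:

  0-simplices (8): A, B, D, E, F, G, J, L
  1-simplices (24): AB, AD, AE, AF, AG, AJ, AL, BD, BE, BG, BJ, BL, DE, DF, EF, EG, EJ, EL, FG, FJ, FL, GJ, GL, JL
  2-simplices (16): ABD, ABL, ADF, AEJ, AEL, AFG, AGJ, BDE, BEG, BGJ, BJL, DEF, EFJ, EGL, FGL, FJL

so the chain groups are C_0 ≅ Z^8, C_1 ≅ Z^24, C_2 ≅ Z^16.

The boundary map ∂_1: C_1 → C_0 is given by ∂[p,q] = [q] − [p].
The 8×24 boundary matrix has rank 7 and Smith normal form diag(1,1,1,1,1,1,1).

∂_2: C_2 → C_1 maps a triangle to the signed sum of its edges. For instance
  ∂AGJ = GJ − AJ + AG,
  ∂ABD = BD − AD + AB.
The 24×16 boundary matrix has rank 15 and Smith normal form diag(1,1,1,1,1,1,1,1,1,1,1,1,1,1,1).

Computing H_k = (kernel of ∂_k) / (image of ∂_{k+1}):

  H_0: rank C_0 − rank ∂_1 = 8 − 7 = 1, and the invariant factors of ∂_1 are all 1, so H_0 = Z.
  H_1: rank ker ∂_1 − rank ∂_2 = (24 − 7) − 15 = 2, and the invariant factors of ∂_2 are all 1, so H_1 = Z^2.
  H_2: rank ker ∂_2 − rank ∂_3 = (16 − 15) − 0 = 1, and there is no ∂_3, so H_2 = Z.

(K is a triangulation of the torus T^2.)

H_0 = Z,  H_1 = Z^2,  H_2 = Z.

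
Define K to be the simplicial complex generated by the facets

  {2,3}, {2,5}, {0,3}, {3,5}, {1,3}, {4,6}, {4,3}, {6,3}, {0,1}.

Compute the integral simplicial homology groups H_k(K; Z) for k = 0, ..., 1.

H_0 = Z,  H_1 = Z^3.

K has 7 vertices, 9 edges.
rank ∂_0 = 0, rank ∂_1 = 6 ⇒ b_0 = 7 − 0 − 6 = 1; all invariant factors of ∂_1 are 1 so no torsion. So H_0 = Z.
rank ∂_1 = 6, rank ∂_2 = 0 ⇒ b_1 = 9 − 6 − 0 = 3. So H_1 = Z^3.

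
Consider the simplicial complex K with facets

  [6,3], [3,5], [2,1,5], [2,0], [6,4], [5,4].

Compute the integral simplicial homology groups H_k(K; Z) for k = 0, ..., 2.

Take the total order 0 < 1 < 2 < 3 < 4 < 5 < 6 on the vertex set. Then K (dimension 2) consists of the simplices:

  0-simplices (7): [0], [1], [2], [3], [4], [5], [6]
  1-simplices (8): [0,2], [1,2], [1,5], [2,5], [3,5], [3,6], [4,5], [4,6]
  2-simplices (1): [1,2,5]

so the chain groups are C_0 ≅ Z^7, C_1 ≅ Z^8, C_2 ≅ Z^1.

The boundary map ∂_1: C_1 → C_0 sends each edge [p,q] (with p < q) to q − p. For instance
  ∂[1,2] = [2] − [1].
The 7×8 boundary matrix has rank 6 and Smith normal form diag(1,1,1,1,1,1).

∂_2: C_2 → C_1 sends each 2-simplex [p,q,r] to [q,r] − [p,r] + [p,q]. For instance
  ∂[1,2,5] = [2,5] − [1,5] + [1,2].
The 8×1 boundary matrix has rank 1 and Smith normal form diag(1).

From H_k ≅ ker(∂_k) / im(∂_{k+1}) we obtain:

  H_0: rank C_0 − rank ∂_1 = 7 − 6 = 1, and the invariant factors of ∂_1 are all 1, so H_0 = Z.
  H_1: rank ker ∂_1 − rank ∂_2 = (8 − 6) − 1 = 1, and the invariant factors of ∂_2 are all 1, so H_1 = Z.
  H_2: rank ker ∂_2 − rank ∂_3 = (1 − 1) − 0 = 0, and there is no ∂_3, so H_2 = 0.

H_0 ≅ Z,  H_1 ≅ Z,  H_2 = 0.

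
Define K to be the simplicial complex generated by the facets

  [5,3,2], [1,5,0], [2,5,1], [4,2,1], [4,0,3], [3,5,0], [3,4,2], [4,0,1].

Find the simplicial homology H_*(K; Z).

Order the vertices as 0 < 1 < 2 < 3 < 4 < 5. Listing each simplex with vertices in this order, K has dimension 2 with simplices:

  0-simplices (6): [0], [1], [2], [3], [4], [5]
  1-simplices (12): [0,1], [0,3], [0,4], [0,5], [1,2], [1,4], [1,5], [2,3], [2,4], [2,5], [3,4], [3,5]
  2-simplices (8): [0,1,4], [0,1,5], [0,3,4], [0,3,5], [1,2,4], [1,2,5], [2,3,4], [2,3,5]

Hence C_0 ≅ Z^6, C_1 ≅ Z^12, C_2 ≅ Z^8.

∂_1: C_1 → C_0 maps an edge to its endpoints' difference, ∂[p,q] = q − p.
The 6×12 boundary matrix has rank 5 and Smith normal form diag(1,1,1,1,1).

Boundary ∂_2: C_2 → C_1 sends each 2-simplex [p,q,r] to [q,r] − [p,r] + [p,q]. For instance
  ∂[0,3,5] = [3,5] − [0,5] + [0,3],
  ∂[1,2,4] = [2,4] − [1,4] + [1,2].
This gives a 12×8 integer matrix of rank 7; reducing to Smith normal form yields diagonal entries (1,1,1,1,1,1,1).

From H_k ≅ ker(∂_k) / im(∂_{k+1}) we obtain:

  H_0: rank C_0 − rank ∂_1 = 6 − 5 = 1, and the invariant factors of ∂_1 are all 1, so H_0 = Z.
  H_1: rank ker ∂_1 − rank ∂_2 = (12 − 5) − 7 = 0, and the invariant factors of ∂_2 are all 1, so H_1 = 0.
  H_2: rank ker ∂_2 − rank ∂_3 = (8 − 7) − 0 = 1, and there is no ∂_3, so H_2 = Z.

(K is a triangulation of the 2-sphere S^2.)

H_0 = Z,  H_1 = 0,  H_2 = Z.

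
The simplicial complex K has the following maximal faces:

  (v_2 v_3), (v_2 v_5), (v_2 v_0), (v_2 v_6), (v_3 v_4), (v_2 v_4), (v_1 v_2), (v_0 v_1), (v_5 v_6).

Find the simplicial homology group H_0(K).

Order the vertices as v_0 < v_1 < v_2 < v_3 < v_4 < v_5 < v_6. Listing each simplex with vertices in this order, K has dimension 1 with simplices:

  0-simplices (7): [v_0], [v_1], [v_2], [v_3], [v_4], [v_5], [v_6]
  1-simplices (9): [v_0,v_1], [v_0,v_2], [v_1,v_2], [v_2,v_3], [v_2,v_4], [v_2,v_5], [v_2,v_6], [v_3,v_4], [v_5,v_6]

giving chain groups C_0 ≅ Z^7, C_1 ≅ Z^9.

∂_1: C_1 → C_0 maps an edge to its endpoints' difference, ∂[p,q] = q − p.
The 7×9 boundary matrix has rank 6 and Smith normal form diag(1,1,1,1,1,1).

Computing H_k = (kernel of ∂_k) / (image of ∂_{k+1}):

  H_0: rank C_0 − rank ∂_1 = 7 − 6 = 1, and the invariant factors of ∂_1 are all 1, so H_0 = Z.

(K is a triangulation of a wedge of 3 circles.)

H_0 = Z.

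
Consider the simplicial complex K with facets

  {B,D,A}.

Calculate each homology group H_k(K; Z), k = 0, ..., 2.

Order the vertices as A < B < D. Listing each simplex with vertices in this order, K has dimension 2 with simplices:

  0-simplices (3): A, B, D
  1-simplices (3): AB, AD, BD
  2-simplices (1): ABD

giving chain groups C_0 ≅ Z^3, C_1 ≅ Z^3, C_2 ≅ Z^1.

Boundary ∂_1: C_1 → C_0 sends each edge [p,q] (with p < q) to q − p. For instance
  ∂BD = D − B.
This gives a 3×3 integer matrix of rank 2; reducing to Smith normal form yields diagonal entries (1,1).

Boundary ∂_2: C_2 → C_1 acts by ∂[p,q,r] = [q,r] − [p,r] + [p,q]. For instance
  ∂ABD = BD − AD + AB.
As a 3×1 matrix over Z this has rank 1, with invariant factors (1).

From H_k ≅ ker(∂_k) / im(∂_{k+1}) we obtain:

  H_0: rank C_0 − rank ∂_1 = 3 − 2 = 1, and the invariant factors of ∂_1 are all 1, so H_0 = Z.
  H_1: rank ker ∂_1 − rank ∂_2 = (3 − 2) − 1 = 0, and the invariant factors of ∂_2 are all 1, so H_1 = 0.
  H_2: rank ker ∂_2 − rank ∂_3 = (1 − 1) − 0 = 0, and there is no ∂_3, so H_2 = 0.

As a check, the Euler characteristic is 3 − 3 + 1 = 1, which agrees with 1 − 0 + 0 = 1.

H_0 = Z,  H_1 = 0,  H_2 = 0.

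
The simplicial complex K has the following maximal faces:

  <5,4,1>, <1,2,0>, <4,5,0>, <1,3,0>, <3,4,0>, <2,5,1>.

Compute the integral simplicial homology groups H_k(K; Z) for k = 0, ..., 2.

Order the vertices as 0 < 1 < 2 < 3 < 4 < 5. Listing each simplex with vertices in this order, K has dimension 2 with simplices:

  0-simplices (6): [0], [1], [2], [3], [4], [5]
  1-simplices (12): [0,1], [0,2], [0,3], [0,4], [0,5], [1,2], [1,3], [1,4], [1,5], [2,5], [3,4], [4,5]
  2-simplices (6): [0,1,2], [0,1,3], [0,3,4], [0,4,5], [1,2,5], [1,4,5]

Hence C_0 ≅ Z^6, C_1 ≅ Z^12, C_2 ≅ Z^6.

∂_1: C_1 → C_0 maps an edge to its endpoints' difference, ∂[p,q] = q − p. For instance
  ∂[3,4] = [4] − [3].
As a 6×12 matrix over Z this has rank 5, with invariant factors (1,1,1,1,1).

∂_2: C_2 → C_1 sends each 2-simplex [p,q,r] to [q,r] − [p,r] + [p,q]. For instance
  ∂[0,3,4] = [3,4] − [0,4] + [0,3],
  ∂[1,4,5] = [4,5] − [1,5] + [1,4].
As a 12×6 matrix over Z this has rank 6, with invariant factors (1,1,1,1,1,1).

From H_k ≅ ker(∂_k) / im(∂_{k+1}) we obtain:

  H_0: rank C_0 − rank ∂_1 = 6 − 5 = 1, and the invariant factors of ∂_1 are all 1, so H_0 = Z.
  H_1: rank ker ∂_1 − rank ∂_2 = (12 − 5) − 6 = 1, and the invariant factors of ∂_2 are all 1, so H_1 = Z.
  H_2: rank ker ∂_2 − rank ∂_3 = (6 − 6) − 0 = 0, and there is no ∂_3, so H_2 = 0.

H_0 ≅ Z,  H_1 ≅ Z,  H_2 = 0.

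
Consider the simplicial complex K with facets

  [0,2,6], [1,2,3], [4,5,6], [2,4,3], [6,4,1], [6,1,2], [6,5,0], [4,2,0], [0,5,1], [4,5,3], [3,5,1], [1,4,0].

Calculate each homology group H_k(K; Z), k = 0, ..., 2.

Order the vertices as 0 < 1 < 2 < 3 < 4 < 5 < 6. Listing each simplex with vertices in this order, K has dimension 2 with simplices:

  0-simplices (7): [0], [1], [2], [3], [4], [5], [6]
  1-simplices (18): [0,1], [0,2], [0,4], [0,5], [0,6], [1,2], [1,3], [1,4], [1,5], [1,6], [2,3], [2,4], [2,6], [3,4], [3,5], [4,5], [4,6], [5,6]
  2-simplices (12): [0,1,4], [0,1,5], [0,2,4], [0,2,6], [0,5,6], [1,2,3], [1,2,6], [1,3,5], [1,4,6], [2,3,4], [3,4,5], [4,5,6]

giving chain groups C_0 ≅ Z^7, C_1 ≅ Z^18, C_2 ≅ Z^12.

Boundary ∂_1: C_1 → C_0 maps an edge to its endpoints' difference, ∂[p,q] = q − p. For instance
  ∂[1,6] = [6] − [1].
The resulting 7×18 matrix has rank 6, and its Smith normal form has invariant factors (1,1,1,1,1,1).

∂_2: C_2 → C_1 acts by ∂[p,q,r] = [q,r] − [p,r] + [p,q]. For instance
  ∂[1,2,3] = [2,3] − [1,3] + [1,2],
  ∂[0,2,6] = [2,6] − [0,6] + [0,2].
The 18×12 boundary matrix has rank 12 and Smith normal form diag(1,1,1,1,1,1,1,1,1,1,1,2).

Computing H_k = (kernel of ∂_k) / (image of ∂_{k+1}):

  H_0: rank C_0 − rank ∂_1 = 7 − 6 = 1, and the invariant factors of ∂_1 are all 1, so H_0 ≅ Z.
  H_1: rank ker ∂_1 − rank ∂_2 = (18 − 6) − 12 = 0, and ∂_2 has invariant factor 2 > 1, so H_1 ≅ Z/2.
  H_2: rank ker ∂_2 − rank ∂_3 = (12 − 12) − 0 = 0, and there is no ∂_3, so H_2 ≅ 0.

H_0 ≅ Z,  H_1 ≅ Z/2,  H_2 = 0.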